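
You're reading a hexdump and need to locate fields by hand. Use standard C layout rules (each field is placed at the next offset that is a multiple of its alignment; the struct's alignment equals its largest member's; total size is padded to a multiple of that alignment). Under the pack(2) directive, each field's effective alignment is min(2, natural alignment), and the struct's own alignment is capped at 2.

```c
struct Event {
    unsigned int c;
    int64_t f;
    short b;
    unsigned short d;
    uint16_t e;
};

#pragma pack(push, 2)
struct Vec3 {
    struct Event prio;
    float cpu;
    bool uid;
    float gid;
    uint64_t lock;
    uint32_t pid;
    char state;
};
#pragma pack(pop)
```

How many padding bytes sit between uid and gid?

1

Event: 0..4  c  (4B, 4-aligned); 4..8  -- padding (4B); 8..16  f  (8B, 8-aligned); 16..18  b  (2B, 2-aligned); 18..20  d  (2B, 2-aligned); 20..22  e  (2B, 2-aligned); 22..24  -- tail padding (2B); sizeof = 24, alignof = 8
0..24  prio  (24B, 2-aligned)
24..28  cpu  (4B, 2-aligned)
28..29  uid  (1B, 1-aligned)
29..30  -- padding (1B)
30..34  gid  (4B, 2-aligned)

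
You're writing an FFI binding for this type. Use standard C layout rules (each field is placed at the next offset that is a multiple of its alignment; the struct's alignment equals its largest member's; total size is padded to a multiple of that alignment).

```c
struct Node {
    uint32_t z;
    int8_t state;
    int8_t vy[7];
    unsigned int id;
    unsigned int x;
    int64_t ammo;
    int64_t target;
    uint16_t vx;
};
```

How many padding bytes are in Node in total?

@0: z [4B, align 4] → 4
@4: state [1B, align 1] → 5
@5: vy [7B, align 1] → 12
@12: id [4B, align 4] → 16
@16: x [4B, align 4] → 20
+4 pad (align 8)
@24: ammo [8B, align 8] → 32
@32: target [8B, align 8] → 40
@40: vx [2B, align 2] → 42
+6 tail pad (align 8)
size 48, align 8
data bytes 38, size 48 → padding 10

10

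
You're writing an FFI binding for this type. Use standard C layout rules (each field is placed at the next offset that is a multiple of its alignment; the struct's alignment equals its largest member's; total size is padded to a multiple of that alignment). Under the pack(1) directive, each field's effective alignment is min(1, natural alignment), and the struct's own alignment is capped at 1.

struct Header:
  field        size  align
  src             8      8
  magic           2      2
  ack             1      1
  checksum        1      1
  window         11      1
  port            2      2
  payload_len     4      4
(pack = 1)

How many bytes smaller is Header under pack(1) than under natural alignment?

natural layout:
  @0: src [8B, align 8] → 8
  @8: magic [2B, align 2] → 10
  @10: ack [1B, align 1] → 11
  @11: checksum [1B, align 1] → 12
  @12: window [11B, align 1] → 23
  +1 pad (align 2)
  @24: port [2B, align 2] → 26
  +2 pad (align 4)
  @28: payload_len [4B, align 4] → 32
  size 32, align 8
packed(1) layout:
  @0: src [8B, align 1] → 8
  @8: magic [2B, align 1] → 10
  @10: ack [1B, align 1] → 11
  @11: checksum [1B, align 1] → 12
  @12: window [11B, align 1] → 23
  @23: port [2B, align 1] → 25
  @25: payload_len [4B, align 1] → 29
  size 29, align 1
32 − 29 = 3

3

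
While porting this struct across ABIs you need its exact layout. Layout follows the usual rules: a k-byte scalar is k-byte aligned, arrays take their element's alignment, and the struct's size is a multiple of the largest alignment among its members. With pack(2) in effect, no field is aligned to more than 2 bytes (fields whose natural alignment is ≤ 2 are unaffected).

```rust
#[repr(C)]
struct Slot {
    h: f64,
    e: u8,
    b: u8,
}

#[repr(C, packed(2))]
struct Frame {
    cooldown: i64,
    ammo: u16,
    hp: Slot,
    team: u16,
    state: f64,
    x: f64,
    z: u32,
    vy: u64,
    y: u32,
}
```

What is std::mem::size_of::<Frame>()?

Slot: @0: h [8B, align 8] → 8; @8: e [1B, align 1] → 9; @9: b [1B, align 1] → 10; +6 tail pad (align 8); size 16, align 8
@0: cooldown [8B, align 2] → 8
@8: ammo [2B, align 2] → 10
@10: hp [16B, align 2] → 26
@26: team [2B, align 2] → 28
@28: state [8B, align 2] → 36
@36: x [8B, align 2] → 44
@44: z [4B, align 2] → 48
@48: vy [8B, align 2] → 56
@56: y [4B, align 2] → 60
size 60, align 2

60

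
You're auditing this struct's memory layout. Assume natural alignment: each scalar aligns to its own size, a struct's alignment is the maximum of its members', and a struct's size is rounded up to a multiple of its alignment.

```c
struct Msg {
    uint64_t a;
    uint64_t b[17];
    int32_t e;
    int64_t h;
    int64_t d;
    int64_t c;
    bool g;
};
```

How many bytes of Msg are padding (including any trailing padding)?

0..8  a  (8B, 8-aligned)
8..144  b  (136B, 8-aligned)
144..148  e  (4B, 4-aligned)
148..152  -- padding (4B)
152..160  h  (8B, 8-aligned)
160..168  d  (8B, 8-aligned)
168..176  c  (8B, 8-aligned)
176..177  g  (1B, 1-aligned)
177..184  -- tail padding (7B)
sizeof = 184, alignof = 8
data bytes 173, size 184 → padding 11

11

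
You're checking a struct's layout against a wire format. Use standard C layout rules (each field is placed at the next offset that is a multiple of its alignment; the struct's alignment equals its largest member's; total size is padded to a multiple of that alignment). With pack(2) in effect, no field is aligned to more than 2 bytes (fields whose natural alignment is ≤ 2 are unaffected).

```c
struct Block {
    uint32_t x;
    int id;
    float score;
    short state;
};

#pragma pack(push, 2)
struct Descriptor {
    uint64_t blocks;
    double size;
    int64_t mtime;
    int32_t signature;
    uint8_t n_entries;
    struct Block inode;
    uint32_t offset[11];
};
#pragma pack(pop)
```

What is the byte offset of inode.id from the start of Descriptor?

Block: @0: x [4B, align 4] → 4; @4: id [4B, align 4] → 8; @8: score [4B, align 4] → 12; @12: state [2B, align 2] → 14; +2 tail pad (align 4); size 16, align 4
@0: blocks [8B, align 2] → 8
@8: size [8B, align 2] → 16
@16: mtime [8B, align 2] → 24
@24: signature [4B, align 2] → 28
@28: n_entries [1B, align 1] → 29
+1 pad (align 2)
@30: inode [16B, align 2] → 46
within Block: id at 4
30 + 4 = 34

34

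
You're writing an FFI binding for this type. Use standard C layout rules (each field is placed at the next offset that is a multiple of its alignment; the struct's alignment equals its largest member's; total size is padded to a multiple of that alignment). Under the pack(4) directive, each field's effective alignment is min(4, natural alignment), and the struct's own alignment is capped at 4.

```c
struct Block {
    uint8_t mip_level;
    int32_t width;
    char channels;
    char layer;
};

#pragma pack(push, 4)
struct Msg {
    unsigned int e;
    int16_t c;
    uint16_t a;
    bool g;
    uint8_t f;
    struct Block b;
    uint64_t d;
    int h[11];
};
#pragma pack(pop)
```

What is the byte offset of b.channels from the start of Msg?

Block: mip_level at 0 (size 1, align 1) → ends 1; pad 3 to align 4 for width; width at 4 (size 4, align 4) → ends 8; channels at 8 (size 1, align 1) → ends 9; layer at 9 (size 1, align 1) → ends 10; tail pad 2 to reach multiple of 4; total 12 bytes, alignment 4
e at 0 (size 4, align 4) → ends 4
c at 4 (size 2, align 2) → ends 6
a at 6 (size 2, align 2) → ends 8
g at 8 (size 1, align 1) → ends 9
f at 9 (size 1, align 1) → ends 10
pad 2 to align 4 for b
b at 12 (size 12, align 4) → ends 24
within Block: channels at 8
12 + 8 = 20

20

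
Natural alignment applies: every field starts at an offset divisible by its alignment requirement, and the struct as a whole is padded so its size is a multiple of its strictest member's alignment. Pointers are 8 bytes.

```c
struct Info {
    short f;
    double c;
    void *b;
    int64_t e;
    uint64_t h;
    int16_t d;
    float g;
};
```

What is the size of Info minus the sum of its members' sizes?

0..2  f  (2B, 2-aligned)
2..8  -- padding (6B)
8..16  c  (8B, 8-aligned)
16..24  b  (8B, 8-aligned)
24..32  e  (8B, 8-aligned)
32..40  h  (8B, 8-aligned)
40..42  d  (2B, 2-aligned)
42..44  -- padding (2B)
44..48  g  (4B, 4-aligned)
sizeof = 48, alignof = 8
data bytes 40, size 48 → padding 8

8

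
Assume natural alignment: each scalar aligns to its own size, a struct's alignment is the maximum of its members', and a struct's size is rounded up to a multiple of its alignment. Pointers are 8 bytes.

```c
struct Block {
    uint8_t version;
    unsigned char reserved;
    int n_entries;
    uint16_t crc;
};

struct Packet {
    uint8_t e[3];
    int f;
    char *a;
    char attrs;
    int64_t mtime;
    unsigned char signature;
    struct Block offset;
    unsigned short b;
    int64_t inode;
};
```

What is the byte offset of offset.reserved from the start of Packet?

Block: version at 0 (size 1, align 1) → ends 1; reserved at 1 (size 1, align 1) → ends 2; pad 2 to align 4 for n_entries; n_entries at 4 (size 4, align 4) → ends 8; crc at 8 (size 2, align 2) → ends 10; tail pad 2 to reach multiple of 4; total 12 bytes, alignment 4
e at 0 (size 3, align 1) → ends 3
pad 1 to align 4 for f
f at 4 (size 4, align 4) → ends 8
a at 8 (size 8, align 8) → ends 16
attrs at 16 (size 1, align 1) → ends 17
pad 7 to align 8 for mtime
mtime at 24 (size 8, align 8) → ends 32
signature at 32 (size 1, align 1) → ends 33
pad 3 to align 4 for offset
offset at 36 (size 12, align 4) → ends 48
within Block: reserved at 1
36 + 1 = 37

37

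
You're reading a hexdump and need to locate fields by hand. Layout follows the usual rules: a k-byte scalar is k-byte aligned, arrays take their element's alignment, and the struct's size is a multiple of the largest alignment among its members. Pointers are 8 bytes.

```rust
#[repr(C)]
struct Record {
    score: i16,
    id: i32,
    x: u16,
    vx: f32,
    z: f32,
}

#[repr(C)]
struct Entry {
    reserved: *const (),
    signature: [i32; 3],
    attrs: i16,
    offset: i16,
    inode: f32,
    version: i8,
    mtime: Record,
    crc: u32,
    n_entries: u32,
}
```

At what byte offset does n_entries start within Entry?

56

Record: 0..2  score  (2B, 2-aligned); 2..4  -- padding (2B); 4..8  id  (4B, 4-aligned); 8..10  x  (2B, 2-aligned); 10..12  -- padding (2B); 12..16  vx  (4B, 4-aligned); 16..20  z  (4B, 4-aligned); sizeof = 20, alignof = 4
0..8  reserved  (8B, 8-aligned)
8..20  signature  (12B, 4-aligned)
20..22  attrs  (2B, 2-aligned)
22..24  offset  (2B, 2-aligned)
24..28  inode  (4B, 4-aligned)
28..29  version  (1B, 1-aligned)
29..32  -- padding (3B)
32..52  mtime  (20B, 4-aligned)
52..56  crc  (4B, 4-aligned)
56..60  n_entries  (4B, 4-aligned)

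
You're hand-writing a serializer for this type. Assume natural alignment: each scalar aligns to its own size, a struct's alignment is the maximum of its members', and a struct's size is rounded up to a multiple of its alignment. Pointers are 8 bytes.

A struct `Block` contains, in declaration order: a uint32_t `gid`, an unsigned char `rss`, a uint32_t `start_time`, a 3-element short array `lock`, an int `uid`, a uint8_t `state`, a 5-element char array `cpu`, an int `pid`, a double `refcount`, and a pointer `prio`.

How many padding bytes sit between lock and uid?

0..4  gid  (4B, 4-aligned)
4..5  rss  (1B, 1-aligned)
5..8  -- padding (3B)
8..12  start_time  (4B, 4-aligned)
12..18  lock  (6B, 2-aligned)
18..20  -- padding (2B)
20..24  uid  (4B, 4-aligned)

2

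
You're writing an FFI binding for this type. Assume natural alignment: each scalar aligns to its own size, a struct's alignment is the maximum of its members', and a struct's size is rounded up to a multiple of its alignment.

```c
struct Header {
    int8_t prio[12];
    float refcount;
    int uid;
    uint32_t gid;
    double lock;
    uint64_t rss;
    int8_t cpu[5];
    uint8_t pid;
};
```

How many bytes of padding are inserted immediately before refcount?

0..12  prio  (12B, 1-aligned)
12..16  refcount  (4B, 4-aligned)

0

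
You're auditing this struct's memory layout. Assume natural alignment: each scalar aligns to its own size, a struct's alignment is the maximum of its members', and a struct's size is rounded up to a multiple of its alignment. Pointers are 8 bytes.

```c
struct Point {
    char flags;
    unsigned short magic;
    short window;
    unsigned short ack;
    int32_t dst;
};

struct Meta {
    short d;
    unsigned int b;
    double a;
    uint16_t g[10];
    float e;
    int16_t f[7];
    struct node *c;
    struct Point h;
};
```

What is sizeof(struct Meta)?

Point: @0: flags [1B, align 1] → 1; +1 pad (align 2); @2: magic [2B, align 2] → 4; @4: window [2B, align 2] → 6; @6: ack [2B, align 2] → 8; @8: dst [4B, align 4] → 12; size 12, align 4
@0: d [2B, align 2] → 2
+2 pad (align 4)
@4: b [4B, align 4] → 8
@8: a [8B, align 8] → 16
@16: g [20B, align 2] → 36
@36: e [4B, align 4] → 40
@40: f [14B, align 2] → 54
+2 pad (align 8)
@56: c [8B, align 8] → 64
@64: h [12B, align 4] → 76
+4 tail pad (align 8)
size 80, align 8

80 bytes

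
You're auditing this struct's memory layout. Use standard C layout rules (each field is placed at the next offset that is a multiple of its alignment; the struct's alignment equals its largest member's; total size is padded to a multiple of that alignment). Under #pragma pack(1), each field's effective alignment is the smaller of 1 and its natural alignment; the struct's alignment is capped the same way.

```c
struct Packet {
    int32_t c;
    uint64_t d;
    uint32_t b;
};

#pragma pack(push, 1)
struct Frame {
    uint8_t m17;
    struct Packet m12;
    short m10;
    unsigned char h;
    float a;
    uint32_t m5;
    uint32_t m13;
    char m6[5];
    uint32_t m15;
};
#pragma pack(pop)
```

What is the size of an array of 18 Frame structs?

882

Packet: 0..4  c  (4B, 4-aligned); 4..8  -- padding (4B); 8..16  d  (8B, 8-aligned); 16..20  b  (4B, 4-aligned); 20..24  -- tail padding (4B); sizeof = 24, alignof = 8
0..1  m17  (1B, 1-aligned)
1..25  m12  (24B, 1-aligned)
25..27  m10  (2B, 1-aligned)
27..28  h  (1B, 1-aligned)
28..32  a  (4B, 1-aligned)
32..36  m5  (4B, 1-aligned)
36..40  m13  (4B, 1-aligned)
40..45  m6  (5B, 1-aligned)
45..49  m15  (4B, 1-aligned)
sizeof = 49, alignof = 1
array of 18: 18 × 49 = 882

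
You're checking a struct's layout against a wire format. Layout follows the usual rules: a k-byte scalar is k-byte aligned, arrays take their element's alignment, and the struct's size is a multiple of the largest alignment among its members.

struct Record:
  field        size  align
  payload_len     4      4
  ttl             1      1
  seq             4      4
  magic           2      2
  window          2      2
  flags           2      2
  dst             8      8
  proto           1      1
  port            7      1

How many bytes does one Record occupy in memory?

@0: payload_len [4B, align 4] → 4
@4: ttl [1B, align 1] → 5
+3 pad (align 4)
@8: seq [4B, align 4] → 12
@12: magic [2B, align 2] → 14
@14: window [2B, align 2] → 16
@16: flags [2B, align 2] → 18
+6 pad (align 8)
@24: dst [8B, align 8] → 32
@32: proto [1B, align 1] → 33
@33: port [7B, align 1] → 40
size 40, align 8

40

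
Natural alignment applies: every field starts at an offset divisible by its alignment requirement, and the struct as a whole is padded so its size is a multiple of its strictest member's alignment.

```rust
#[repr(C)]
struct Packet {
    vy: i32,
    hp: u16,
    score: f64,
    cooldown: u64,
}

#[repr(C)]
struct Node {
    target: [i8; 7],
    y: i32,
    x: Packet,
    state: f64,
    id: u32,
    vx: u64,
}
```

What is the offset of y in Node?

8

Packet: vy at 0 (size 4, align 4) → ends 4; hp at 4 (size 2, align 2) → ends 6; pad 2 to align 8 for score; score at 8 (size 8, align 8) → ends 16; cooldown at 16 (size 8, align 8) → ends 24; total 24 bytes, alignment 8
target at 0 (size 7, align 1) → ends 7
pad 1 to align 4 for y
y at 8 (size 4, align 4) → ends 12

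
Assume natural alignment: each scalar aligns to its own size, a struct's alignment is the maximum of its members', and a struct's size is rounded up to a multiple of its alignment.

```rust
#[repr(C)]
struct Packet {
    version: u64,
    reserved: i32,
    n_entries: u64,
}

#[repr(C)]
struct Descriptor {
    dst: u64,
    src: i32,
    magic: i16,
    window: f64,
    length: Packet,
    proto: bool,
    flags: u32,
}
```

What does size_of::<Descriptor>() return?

56

Packet: @0: version [8B, align 8] → 8; @8: reserved [4B, align 4] → 12; +4 pad (align 8); @16: n_entries [8B, align 8] → 24; size 24, align 8
@0: dst [8B, align 8] → 8
@8: src [4B, align 4] → 12
@12: magic [2B, align 2] → 14
+2 pad (align 8)
@16: window [8B, align 8] → 24
@24: length [24B, align 8] → 48
@48: proto [1B, align 1] → 49
+3 pad (align 4)
@52: flags [4B, align 4] → 56
size 56, align 8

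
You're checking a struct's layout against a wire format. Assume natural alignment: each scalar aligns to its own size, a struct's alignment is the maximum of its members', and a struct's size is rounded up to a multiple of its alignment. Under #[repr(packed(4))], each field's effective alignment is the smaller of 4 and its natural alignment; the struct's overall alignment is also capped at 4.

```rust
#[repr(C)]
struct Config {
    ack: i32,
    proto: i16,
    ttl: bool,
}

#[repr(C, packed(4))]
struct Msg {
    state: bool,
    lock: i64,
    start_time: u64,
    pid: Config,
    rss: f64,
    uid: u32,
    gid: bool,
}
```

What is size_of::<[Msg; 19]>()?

836

Config: @0: ack [4B, align 4] → 4; @4: proto [2B, align 2] → 6; @6: ttl [1B, align 1] → 7; +1 tail pad (align 4); size 8, align 4
@0: state [1B, align 1] → 1
+3 pad (align 4)
@4: lock [8B, align 4] → 12
@12: start_time [8B, align 4] → 20
@20: pid [8B, align 4] → 28
@28: rss [8B, align 4] → 36
@36: uid [4B, align 4] → 40
@40: gid [1B, align 1] → 41
+3 tail pad (align 4)
size 44, align 4
array of 19: 19 × 44 = 836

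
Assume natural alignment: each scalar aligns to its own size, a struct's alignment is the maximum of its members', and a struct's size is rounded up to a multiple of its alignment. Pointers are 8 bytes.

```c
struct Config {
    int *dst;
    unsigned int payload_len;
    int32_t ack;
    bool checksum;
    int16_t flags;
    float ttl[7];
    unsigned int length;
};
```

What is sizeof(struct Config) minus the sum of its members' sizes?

5

0..8  dst  (8B, 8-aligned)
8..12  payload_len  (4B, 4-aligned)
12..16  ack  (4B, 4-aligned)
16..17  checksum  (1B, 1-aligned)
17..18  -- padding (1B)
18..20  flags  (2B, 2-aligned)
20..48  ttl  (28B, 4-aligned)
48..52  length  (4B, 4-aligned)
52..56  -- tail padding (4B)
sizeof = 56, alignof = 8
data bytes 51, size 56 → padding 5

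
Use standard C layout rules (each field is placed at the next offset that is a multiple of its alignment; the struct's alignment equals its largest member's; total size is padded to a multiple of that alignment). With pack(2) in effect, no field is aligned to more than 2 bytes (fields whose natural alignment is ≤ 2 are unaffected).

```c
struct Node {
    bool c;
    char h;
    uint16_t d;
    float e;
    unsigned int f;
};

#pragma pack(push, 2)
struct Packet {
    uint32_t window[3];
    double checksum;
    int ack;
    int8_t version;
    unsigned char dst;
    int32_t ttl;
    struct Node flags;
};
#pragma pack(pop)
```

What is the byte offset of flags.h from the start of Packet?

Node: 0..1  c  (1B, 1-aligned); 1..2  h  (1B, 1-aligned); 2..4  d  (2B, 2-aligned); 4..8  e  (4B, 4-aligned); 8..12  f  (4B, 4-aligned); sizeof = 12, alignof = 4
0..12  window  (12B, 2-aligned)
12..20  checksum  (8B, 2-aligned)
20..24  ack  (4B, 2-aligned)
24..25  version  (1B, 1-aligned)
25..26  dst  (1B, 1-aligned)
26..30  ttl  (4B, 2-aligned)
30..42  flags  (12B, 2-aligned)
within Node: h at 1
30 + 1 = 31

31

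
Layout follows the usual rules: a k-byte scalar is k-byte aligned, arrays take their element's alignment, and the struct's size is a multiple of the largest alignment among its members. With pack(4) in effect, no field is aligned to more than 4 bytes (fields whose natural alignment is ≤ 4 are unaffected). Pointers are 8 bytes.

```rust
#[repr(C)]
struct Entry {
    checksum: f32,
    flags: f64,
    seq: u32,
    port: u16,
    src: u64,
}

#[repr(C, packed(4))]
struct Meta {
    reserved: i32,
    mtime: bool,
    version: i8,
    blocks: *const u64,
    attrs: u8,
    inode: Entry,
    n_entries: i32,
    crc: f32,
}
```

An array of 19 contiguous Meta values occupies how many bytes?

Entry: 0..4  checksum  (4B, 4-aligned); 4..8  -- padding (4B); 8..16  flags  (8B, 8-aligned); 16..20  seq  (4B, 4-aligned); 20..22  port  (2B, 2-aligned); 22..24  -- padding (2B); 24..32  src  (8B, 8-aligned); sizeof = 32, alignof = 8
0..4  reserved  (4B, 4-aligned)
4..5  mtime  (1B, 1-aligned)
5..6  version  (1B, 1-aligned)
6..8  -- padding (2B)
8..16  blocks  (8B, 4-aligned)
16..17  attrs  (1B, 1-aligned)
17..20  -- padding (3B)
20..52  inode  (32B, 4-aligned)
52..56  n_entries  (4B, 4-aligned)
56..60  crc  (4B, 4-aligned)
sizeof = 60, alignof = 4
array of 19: 19 × 60 = 1140

1140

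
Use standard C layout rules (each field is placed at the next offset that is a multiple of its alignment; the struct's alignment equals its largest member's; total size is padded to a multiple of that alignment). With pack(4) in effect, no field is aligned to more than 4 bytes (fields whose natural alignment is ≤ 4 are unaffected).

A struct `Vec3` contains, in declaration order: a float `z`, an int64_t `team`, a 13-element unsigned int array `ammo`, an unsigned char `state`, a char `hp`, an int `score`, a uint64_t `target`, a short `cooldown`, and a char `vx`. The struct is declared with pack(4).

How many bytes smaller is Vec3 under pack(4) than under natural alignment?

12

natural layout:
  z at 0 (size 4, align 4) → ends 4
  pad 4 to align 8 for team
  team at 8 (size 8, align 8) → ends 16
  ammo at 16 (size 52, align 4) → ends 68
  state at 68 (size 1, align 1) → ends 69
  hp at 69 (size 1, align 1) → ends 70
  pad 2 to align 4 for score
  score at 72 (size 4, align 4) → ends 76
  pad 4 to align 8 for target
  target at 80 (size 8, align 8) → ends 88
  cooldown at 88 (size 2, align 2) → ends 90
  vx at 90 (size 1, align 1) → ends 91
  tail pad 5 to reach multiple of 8
  total 96 bytes, alignment 8
packed(4) layout:
  z at 0 (size 4, align 4) → ends 4
  team at 4 (size 8, align 4) → ends 12
  ammo at 12 (size 52, align 4) → ends 64
  state at 64 (size 1, align 1) → ends 65
  hp at 65 (size 1, align 1) → ends 66
  pad 2 to align 4 for score
  score at 68 (size 4, align 4) → ends 72
  target at 72 (size 8, align 4) → ends 80
  cooldown at 80 (size 2, align 2) → ends 82
  vx at 82 (size 1, align 1) → ends 83
  tail pad 1 to reach multiple of 4
  total 84 bytes, alignment 4
96 − 84 = 12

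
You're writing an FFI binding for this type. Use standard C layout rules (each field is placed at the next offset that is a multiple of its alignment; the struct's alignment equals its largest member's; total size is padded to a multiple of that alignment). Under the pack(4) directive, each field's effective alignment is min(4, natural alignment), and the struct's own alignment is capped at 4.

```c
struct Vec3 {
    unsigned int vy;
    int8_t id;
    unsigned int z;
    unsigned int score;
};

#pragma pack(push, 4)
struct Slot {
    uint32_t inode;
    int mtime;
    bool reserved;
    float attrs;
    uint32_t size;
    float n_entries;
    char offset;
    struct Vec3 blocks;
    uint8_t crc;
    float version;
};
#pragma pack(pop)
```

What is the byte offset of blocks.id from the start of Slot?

32

Vec3: 0..4  vy  (4B, 4-aligned); 4..5  id  (1B, 1-aligned); 5..8  -- padding (3B); 8..12  z  (4B, 4-aligned); 12..16  score  (4B, 4-aligned); sizeof = 16, alignof = 4
0..4  inode  (4B, 4-aligned)
4..8  mtime  (4B, 4-aligned)
8..9  reserved  (1B, 1-aligned)
9..12  -- padding (3B)
12..16  attrs  (4B, 4-aligned)
16..20  size  (4B, 4-aligned)
20..24  n_entries  (4B, 4-aligned)
24..25  offset  (1B, 1-aligned)
25..28  -- padding (3B)
28..44  blocks  (16B, 4-aligned)
within Vec3: id at 4
28 + 4 = 32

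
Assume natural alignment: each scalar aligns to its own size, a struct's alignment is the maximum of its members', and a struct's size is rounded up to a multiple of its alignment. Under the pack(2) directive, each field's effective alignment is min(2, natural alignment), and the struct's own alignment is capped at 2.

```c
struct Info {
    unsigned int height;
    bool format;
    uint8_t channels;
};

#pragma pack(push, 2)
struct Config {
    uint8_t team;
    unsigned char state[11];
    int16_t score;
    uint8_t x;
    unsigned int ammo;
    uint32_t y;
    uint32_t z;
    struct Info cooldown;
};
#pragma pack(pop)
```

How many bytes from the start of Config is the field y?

Info: 0..4  height  (4B, 4-aligned); 4..5  format  (1B, 1-aligned); 5..6  channels  (1B, 1-aligned); 6..8  -- tail padding (2B); sizeof = 8, alignof = 4
0..1  team  (1B, 1-aligned)
1..12  state  (11B, 1-aligned)
12..14  score  (2B, 2-aligned)
14..15  x  (1B, 1-aligned)
15..16  -- padding (1B)
16..20  ammo  (4B, 2-aligned)
20..24  y  (4B, 2-aligned)

20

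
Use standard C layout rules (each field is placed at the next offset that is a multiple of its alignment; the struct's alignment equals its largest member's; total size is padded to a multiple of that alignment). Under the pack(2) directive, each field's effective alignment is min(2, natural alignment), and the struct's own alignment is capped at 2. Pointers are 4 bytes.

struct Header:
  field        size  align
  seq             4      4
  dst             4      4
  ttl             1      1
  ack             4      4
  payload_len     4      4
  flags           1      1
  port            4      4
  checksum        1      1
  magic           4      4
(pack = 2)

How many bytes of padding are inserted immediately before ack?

@0: seq [4B, align 2] → 4
@4: dst [4B, align 2] → 8
@8: ttl [1B, align 1] → 9
+1 pad (align 2)
@10: ack [4B, align 2] → 14

1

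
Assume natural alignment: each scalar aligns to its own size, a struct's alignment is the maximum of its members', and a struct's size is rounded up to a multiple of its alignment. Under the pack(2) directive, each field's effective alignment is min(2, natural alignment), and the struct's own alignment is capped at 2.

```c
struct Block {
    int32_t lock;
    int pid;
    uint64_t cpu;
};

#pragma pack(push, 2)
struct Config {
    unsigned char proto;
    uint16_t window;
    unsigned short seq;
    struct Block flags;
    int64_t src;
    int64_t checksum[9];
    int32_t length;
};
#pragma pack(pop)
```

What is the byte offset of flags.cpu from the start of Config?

Block: @0: lock [4B, align 4] → 4; @4: pid [4B, align 4] → 8; @8: cpu [8B, align 8] → 16; size 16, align 8
@0: proto [1B, align 1] → 1
+1 pad (align 2)
@2: window [2B, align 2] → 4
@4: seq [2B, align 2] → 6
@6: flags [16B, align 2] → 22
within Block: cpu at 8
6 + 8 = 14

14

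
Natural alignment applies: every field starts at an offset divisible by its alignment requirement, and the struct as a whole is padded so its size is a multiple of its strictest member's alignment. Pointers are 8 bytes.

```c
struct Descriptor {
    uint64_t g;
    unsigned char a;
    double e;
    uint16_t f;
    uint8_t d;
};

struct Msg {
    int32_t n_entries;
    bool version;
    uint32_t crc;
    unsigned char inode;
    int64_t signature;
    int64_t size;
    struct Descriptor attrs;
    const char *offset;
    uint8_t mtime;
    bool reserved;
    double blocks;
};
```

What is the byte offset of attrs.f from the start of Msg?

Descriptor: g at 0 (size 8, align 8) → ends 8; a at 8 (size 1, align 1) → ends 9; pad 7 to align 8 for e; e at 16 (size 8, align 8) → ends 24; f at 24 (size 2, align 2) → ends 26; d at 26 (size 1, align 1) → ends 27; tail pad 5 to reach multiple of 8; total 32 bytes, alignment 8
n_entries at 0 (size 4, align 4) → ends 4
version at 4 (size 1, align 1) → ends 5
pad 3 to align 4 for crc
crc at 8 (size 4, align 4) → ends 12
inode at 12 (size 1, align 1) → ends 13
pad 3 to align 8 for signature
signature at 16 (size 8, align 8) → ends 24
size at 24 (size 8, align 8) → ends 32
attrs at 32 (size 32, align 8) → ends 64
within Descriptor: f at 24
32 + 24 = 56

56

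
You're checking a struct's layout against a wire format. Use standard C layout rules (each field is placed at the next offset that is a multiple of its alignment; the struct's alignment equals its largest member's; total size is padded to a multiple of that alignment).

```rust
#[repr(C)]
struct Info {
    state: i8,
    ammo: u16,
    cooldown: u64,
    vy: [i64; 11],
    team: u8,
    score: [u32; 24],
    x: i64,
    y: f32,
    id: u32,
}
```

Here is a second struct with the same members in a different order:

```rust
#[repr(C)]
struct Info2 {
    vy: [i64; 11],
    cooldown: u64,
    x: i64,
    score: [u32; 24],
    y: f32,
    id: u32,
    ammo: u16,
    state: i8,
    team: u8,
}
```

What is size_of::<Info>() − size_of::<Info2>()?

8

@0: state [1B, align 1] → 1
+1 pad (align 2)
@2: ammo [2B, align 2] → 4
+4 pad (align 8)
@8: cooldown [8B, align 8] → 16
@16: vy [88B, align 8] → 104
@104: team [1B, align 1] → 105
+3 pad (align 4)
@108: score [96B, align 4] → 204
+4 pad (align 8)
@208: x [8B, align 8] → 216
@216: y [4B, align 4] → 220
@220: id [4B, align 4] → 224
size 224, align 8
— Info2 —
@0: vy [88B, align 8] → 88
@88: cooldown [8B, align 8] → 96
@96: x [8B, align 8] → 104
@104: score [96B, align 4] → 200
@200: y [4B, align 4] → 204
@204: id [4B, align 4] → 208
@208: ammo [2B, align 2] → 210
@210: state [1B, align 1] → 211
@211: team [1B, align 1] → 212
+4 tail pad (align 8)
size 216, align 8
224 − 216 = 8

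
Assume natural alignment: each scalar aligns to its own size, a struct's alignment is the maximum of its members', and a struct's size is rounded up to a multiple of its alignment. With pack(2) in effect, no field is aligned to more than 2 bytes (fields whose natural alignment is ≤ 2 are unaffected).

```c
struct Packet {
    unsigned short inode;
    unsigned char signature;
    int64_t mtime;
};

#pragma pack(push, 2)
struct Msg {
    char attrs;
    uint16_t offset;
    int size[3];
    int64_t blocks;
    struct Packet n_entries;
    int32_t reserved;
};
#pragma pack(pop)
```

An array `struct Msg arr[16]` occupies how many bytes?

Packet: 0..2  inode  (2B, 2-aligned); 2..3  signature  (1B, 1-aligned); 3..8  -- padding (5B); 8..16  mtime  (8B, 8-aligned); sizeof = 16, alignof = 8
0..1  attrs  (1B, 1-aligned)
1..2  -- padding (1B)
2..4  offset  (2B, 2-aligned)
4..16  size  (12B, 2-aligned)
16..24  blocks  (8B, 2-aligned)
24..40  n_entries  (16B, 2-aligned)
40..44  reserved  (4B, 2-aligned)
sizeof = 44, alignof = 2
array of 16: 16 × 44 = 704

704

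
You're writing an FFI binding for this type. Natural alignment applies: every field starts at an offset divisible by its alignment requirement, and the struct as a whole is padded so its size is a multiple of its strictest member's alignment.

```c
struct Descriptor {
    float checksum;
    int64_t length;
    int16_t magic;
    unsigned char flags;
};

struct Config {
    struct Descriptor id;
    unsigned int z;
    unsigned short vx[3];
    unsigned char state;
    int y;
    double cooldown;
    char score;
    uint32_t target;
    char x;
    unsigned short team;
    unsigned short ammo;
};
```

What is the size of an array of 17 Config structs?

Descriptor: checksum at 0 (size 4, align 4) → ends 4; pad 4 to align 8 for length; length at 8 (size 8, align 8) → ends 16; magic at 16 (size 2, align 2) → ends 18; flags at 18 (size 1, align 1) → ends 19; tail pad 5 to reach multiple of 8; total 24 bytes, alignment 8
id at 0 (size 24, align 8) → ends 24
z at 24 (size 4, align 4) → ends 28
vx at 28 (size 6, align 2) → ends 34
state at 34 (size 1, align 1) → ends 35
pad 1 to align 4 for y
y at 36 (size 4, align 4) → ends 40
cooldown at 40 (size 8, align 8) → ends 48
score at 48 (size 1, align 1) → ends 49
pad 3 to align 4 for target
target at 52 (size 4, align 4) → ends 56
x at 56 (size 1, align 1) → ends 57
pad 1 to align 2 for team
team at 58 (size 2, align 2) → ends 60
ammo at 60 (size 2, align 2) → ends 62
tail pad 2 to reach multiple of 8
total 64 bytes, alignment 8
array of 17: 17 × 64 = 1088

1088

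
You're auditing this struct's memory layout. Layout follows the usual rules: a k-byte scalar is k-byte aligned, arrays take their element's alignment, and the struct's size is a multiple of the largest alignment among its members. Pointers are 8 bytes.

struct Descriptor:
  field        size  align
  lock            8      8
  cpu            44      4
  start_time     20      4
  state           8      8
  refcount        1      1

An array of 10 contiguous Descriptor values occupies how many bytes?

880

0..8  lock  (8B, 8-aligned)
8..52  cpu  (44B, 4-aligned)
52..72  start_time  (20B, 4-aligned)
72..80  state  (8B, 8-aligned)
80..81  refcount  (1B, 1-aligned)
81..88  -- tail padding (7B)
sizeof = 88, alignof = 8
array of 10: 10 × 88 = 880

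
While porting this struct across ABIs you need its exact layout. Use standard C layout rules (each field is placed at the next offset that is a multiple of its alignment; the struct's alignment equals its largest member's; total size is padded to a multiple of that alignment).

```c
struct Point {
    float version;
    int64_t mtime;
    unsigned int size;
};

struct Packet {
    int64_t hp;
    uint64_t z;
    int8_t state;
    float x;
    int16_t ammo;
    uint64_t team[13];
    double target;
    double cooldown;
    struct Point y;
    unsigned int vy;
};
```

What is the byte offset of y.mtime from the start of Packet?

Point: 0..4  version  (4B, 4-aligned); 4..8  -- padding (4B); 8..16  mtime  (8B, 8-aligned); 16..20  size  (4B, 4-aligned); 20..24  -- tail padding (4B); sizeof = 24, alignof = 8
0..8  hp  (8B, 8-aligned)
8..16  z  (8B, 8-aligned)
16..17  state  (1B, 1-aligned)
17..20  -- padding (3B)
20..24  x  (4B, 4-aligned)
24..26  ammo  (2B, 2-aligned)
26..32  -- padding (6B)
32..136  team  (104B, 8-aligned)
136..144  target  (8B, 8-aligned)
144..152  cooldown  (8B, 8-aligned)
152..176  y  (24B, 8-aligned)
within Point: mtime at 8
152 + 8 = 160

160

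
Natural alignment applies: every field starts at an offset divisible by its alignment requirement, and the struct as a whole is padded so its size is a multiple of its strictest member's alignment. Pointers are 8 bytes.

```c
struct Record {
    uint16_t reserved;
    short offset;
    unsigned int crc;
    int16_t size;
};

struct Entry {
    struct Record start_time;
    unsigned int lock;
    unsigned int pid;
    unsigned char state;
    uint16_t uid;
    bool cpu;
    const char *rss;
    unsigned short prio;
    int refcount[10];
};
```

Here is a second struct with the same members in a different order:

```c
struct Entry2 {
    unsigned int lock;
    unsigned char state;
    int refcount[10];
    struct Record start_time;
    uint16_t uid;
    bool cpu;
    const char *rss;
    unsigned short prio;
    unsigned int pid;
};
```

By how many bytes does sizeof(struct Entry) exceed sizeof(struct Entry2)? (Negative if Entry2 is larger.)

Record: 0..2  reserved  (2B, 2-aligned); 2..4  offset  (2B, 2-aligned); 4..8  crc  (4B, 4-aligned); 8..10  size  (2B, 2-aligned); 10..12  -- tail padding (2B); sizeof = 12, alignof = 4
0..12  start_time  (12B, 4-aligned)
12..16  lock  (4B, 4-aligned)
16..20  pid  (4B, 4-aligned)
20..21  state  (1B, 1-aligned)
21..22  -- padding (1B)
22..24  uid  (2B, 2-aligned)
24..25  cpu  (1B, 1-aligned)
25..32  -- padding (7B)
32..40  rss  (8B, 8-aligned)
40..42  prio  (2B, 2-aligned)
42..44  -- padding (2B)
44..84  refcount  (40B, 4-aligned)
84..88  -- tail padding (4B)
sizeof = 88, alignof = 8
— Entry2 —
0..4  lock  (4B, 4-aligned)
4..5  state  (1B, 1-aligned)
5..8  -- padding (3B)
8..48  refcount  (40B, 4-aligned)
48..60  start_time  (12B, 4-aligned)
60..62  uid  (2B, 2-aligned)
62..63  cpu  (1B, 1-aligned)
63..64  -- padding (1B)
64..72  rss  (8B, 8-aligned)
72..74  prio  (2B, 2-aligned)
74..76  -- padding (2B)
76..80  pid  (4B, 4-aligned)
sizeof = 80, alignof = 8
88 − 80 = 8

8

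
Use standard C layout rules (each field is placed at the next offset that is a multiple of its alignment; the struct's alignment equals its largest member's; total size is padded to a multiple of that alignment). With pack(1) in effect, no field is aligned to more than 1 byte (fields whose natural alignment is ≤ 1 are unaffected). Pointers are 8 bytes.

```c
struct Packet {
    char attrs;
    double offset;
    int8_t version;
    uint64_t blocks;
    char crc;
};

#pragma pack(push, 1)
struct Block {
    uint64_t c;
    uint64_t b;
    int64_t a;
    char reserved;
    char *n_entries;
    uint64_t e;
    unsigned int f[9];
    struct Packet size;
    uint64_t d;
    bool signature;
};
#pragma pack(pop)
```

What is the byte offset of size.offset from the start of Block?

85

Packet: @0: attrs [1B, align 1] → 1; +7 pad (align 8); @8: offset [8B, align 8] → 16; @16: version [1B, align 1] → 17; +7 pad (align 8); @24: blocks [8B, align 8] → 32; @32: crc [1B, align 1] → 33; +7 tail pad (align 8); size 40, align 8
@0: c [8B, align 1] → 8
@8: b [8B, align 1] → 16
@16: a [8B, align 1] → 24
@24: reserved [1B, align 1] → 25
@25: n_entries [8B, align 1] → 33
@33: e [8B, align 1] → 41
@41: f [36B, align 1] → 77
@77: size [40B, align 1] → 117
within Packet: offset at 8
77 + 8 = 85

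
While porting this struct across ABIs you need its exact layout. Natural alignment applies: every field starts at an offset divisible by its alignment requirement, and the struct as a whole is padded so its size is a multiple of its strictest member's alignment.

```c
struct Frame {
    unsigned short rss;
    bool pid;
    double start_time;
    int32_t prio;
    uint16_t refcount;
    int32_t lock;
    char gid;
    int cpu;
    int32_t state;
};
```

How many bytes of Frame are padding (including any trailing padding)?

@0: rss [2B, align 2] → 2
@2: pid [1B, align 1] → 3
+5 pad (align 8)
@8: start_time [8B, align 8] → 16
@16: prio [4B, align 4] → 20
@20: refcount [2B, align 2] → 22
+2 pad (align 4)
@24: lock [4B, align 4] → 28
@28: gid [1B, align 1] → 29
+3 pad (align 4)
@32: cpu [4B, align 4] → 36
@36: state [4B, align 4] → 40
size 40, align 8
data bytes 30, size 40 → padding 10

10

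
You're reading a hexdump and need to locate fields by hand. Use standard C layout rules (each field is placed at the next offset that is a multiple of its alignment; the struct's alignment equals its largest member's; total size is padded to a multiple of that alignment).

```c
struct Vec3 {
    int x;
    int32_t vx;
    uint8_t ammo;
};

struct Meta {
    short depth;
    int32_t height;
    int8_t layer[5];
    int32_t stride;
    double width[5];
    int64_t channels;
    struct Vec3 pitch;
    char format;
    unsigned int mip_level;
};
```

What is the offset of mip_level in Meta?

Vec3: 0..4  x  (4B, 4-aligned); 4..8  vx  (4B, 4-aligned); 8..9  ammo  (1B, 1-aligned); 9..12  -- tail padding (3B); sizeof = 12, alignof = 4
0..2  depth  (2B, 2-aligned)
2..4  -- padding (2B)
4..8  height  (4B, 4-aligned)
8..13  layer  (5B, 1-aligned)
13..16  -- padding (3B)
16..20  stride  (4B, 4-aligned)
20..24  -- padding (4B)
24..64  width  (40B, 8-aligned)
64..72  channels  (8B, 8-aligned)
72..84  pitch  (12B, 4-aligned)
84..85  format  (1B, 1-aligned)
85..88  -- padding (3B)
88..92  mip_level  (4B, 4-aligned)

88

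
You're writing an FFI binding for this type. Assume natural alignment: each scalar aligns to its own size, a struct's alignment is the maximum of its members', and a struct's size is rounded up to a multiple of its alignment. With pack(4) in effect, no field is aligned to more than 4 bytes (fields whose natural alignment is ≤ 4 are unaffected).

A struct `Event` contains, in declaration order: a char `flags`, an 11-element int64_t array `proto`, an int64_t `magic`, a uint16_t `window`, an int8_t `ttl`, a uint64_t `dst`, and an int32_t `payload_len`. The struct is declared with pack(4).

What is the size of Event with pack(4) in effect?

116

flags at 0 (size 1, align 1) → ends 1
pad 3 to align 4 for proto
proto at 4 (size 88, align 4) → ends 92
magic at 92 (size 8, align 4) → ends 100
window at 100 (size 2, align 2) → ends 102
ttl at 102 (size 1, align 1) → ends 103
pad 1 to align 4 for dst
dst at 104 (size 8, align 4) → ends 112
payload_len at 112 (size 4, align 4) → ends 116
total 116 bytes, alignment 4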